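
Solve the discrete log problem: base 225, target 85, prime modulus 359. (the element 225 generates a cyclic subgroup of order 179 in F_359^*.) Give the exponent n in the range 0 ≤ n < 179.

Baby-step giant-step with m = ceil(sqrt(179)) = 14.
Baby table (225^j mod 359 for j=0..13):
  0:1  1:225  2:6  3:273  4:36  5:202  6:216  7:135
  8:219  9:92  10:237  11:193  12:345  13:81
Giant step factor: 225^(-14) ≡ 47 (mod 359).
Scan 85·47^i mod 359 for i = 0, 1, …:
  i=0: 85   i=1: 46   i=2: 8   i=3: 17
  i=4: 81
Match at i=4, j=13: n = 4·14 + 13 = 69.

69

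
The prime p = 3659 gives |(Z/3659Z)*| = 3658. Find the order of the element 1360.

The order of 1360 must divide p − 1 = 3658 = 2 · 31 · 59.
Divisors: 1, 2, 31, 59, 62, 118, 1829, 3658.
Check each in increasing order: 1360^1 ≡ 1360;  1360^2 ≡ 1805;  1360^31 ≡ 2106;  1360^59 ≡ 2068;  1360^62 ≡ 528;  1360^118 ≡ 2912;  1360^1829 ≡ 1.
Smallest exponent giving 1 is 1829.

1829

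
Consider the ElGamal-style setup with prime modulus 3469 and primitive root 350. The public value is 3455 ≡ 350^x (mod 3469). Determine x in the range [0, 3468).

Baby-step giant-step with m = ceil(sqrt(3468)) = 59.
Baby table (350^j mod 3469 for j=0..58):
  0:1  1:350  2:1085  3:1629  4:1234  5:1744  6:3325  7:1635
  8:3334  9:1316  10:2692  11:2101  12:3391  13:452  14:2095  15:1291
  16:880  17:2728  18:825  19:823  20:123  21:1422  22:1633  23:2634
  24:2615  25:2903  26:3102  27:3372  28:740  29:2294  30:1561  31:1717
  32:813  33:92  34:979  35:2688  36:701  37:2520  38:874  39:628
  40:1253  41:1456  42:3126  43:1365  44:2497  45:3231  46:3425  47:1945
  48:826  49:1173  50:1208  51:3051  52:2867  53:909  54:2471  55:1069
  56:2967  57:1219  58:3432
Giant step factor: 350^(-59) ≡ 1240 (mod 3469).
Scan 3455·1240^i mod 3469 for i = 0, 1, …:
  i=0: 3455   i=1: 3454   i=2: 2214   i=3: 1381
  i=4: 2223   i=5: 2134   i=6: 2782   i=7: 1494
  i=8: 114   i=9: 2600     …   i=21: 401
  i=22: 1173
Match at i=22, j=49: x = 22·59 + 49 = 1347.

1347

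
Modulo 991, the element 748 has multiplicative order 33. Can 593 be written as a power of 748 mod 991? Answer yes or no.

593 ∈ ⟨748⟩ iff 593^33 ≡ 1 (mod 991), since |⟨748⟩| = 33.
593^33 mod 991 = 905.
Since 905 ≠ 1, 593 does not lie in the subgroup.

no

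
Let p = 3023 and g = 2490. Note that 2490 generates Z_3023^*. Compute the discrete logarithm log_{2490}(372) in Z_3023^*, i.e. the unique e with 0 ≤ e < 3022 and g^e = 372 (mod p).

Baby-step giant-step with m = ceil(sqrt(3022)) = 55.
Baby table (2490^j mod 3023 for j=0..54):
  0:1  1:2490  2:2950  3:2633  4:2306  5:1263  6:950  7:1514
  8:179  9:1329  10:2048  11:2742  12:1646  13:2375  14:762  15:1959
  16:1811  17:2097  18:809  19:1092  20:1403  21:1905  22:363  23:3016
  24:708  25:511  26:2730  27:1996  28:228  29:2419  30:1494  31:1770
  32:2789  33:779  34:1967  35:570  36:1513  37:712  38:1402  39:2438
  40:436  41:383  42:1425  43:2271  44:1780  45:482  46:49  47:1090
  48:2469  49:2051  50:1143  51:1427  52:1205  53:1634  54:2725
Giant step factor: 2490^(-55) ≡ 932 (mod 3023).
Scan 372·932^i mod 3023 for i = 0, 1, …:
  i=0: 372   i=1: 2082   i=2: 2681   i=3: 1694
  i=4: 802   i=5: 783   i=6: 1213   i=7: 2937
  i=8: 1469   i=9: 2712     …   i=29: 2576
  i=30: 570
Match at i=30, j=35: e = 30·55 + 35 = 1685.

1685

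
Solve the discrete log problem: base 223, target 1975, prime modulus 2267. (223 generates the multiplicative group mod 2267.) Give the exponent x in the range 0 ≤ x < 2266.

Baby-step giant-step with m = ceil(sqrt(2266)) = 48.
Baby table (223^j mod 2267 for j=0..47):
  0:1  1:223  2:2122  3:1670  4:622  5:419  6:490  7:454
  8:1494  9:2180  10:1002  11:1280  12:2065  13:294  14:2086  15:443
  16:1308  17:1508  18:768  19:1239  20:1990  21:1705  22:1626  23:2145
  24:2265  25:1821  26:290  27:1194  28:1023  29:1429  30:1287  31:1359
  32:1546  33:174  34:263  35:1974  36:404  37:1679  38:362  39:1381
  40:1918  41:1518  42:731  43:2056  44:554  45:1124  46:1282  47:244
Giant step factor: 223^(-48) ≡ 567 (mod 2267).
Scan 1975·567^i mod 2267 for i = 0, 1, …:
  i=0: 1975   i=1: 2194   i=2: 1682   i=3: 1554
  i=4: 1522   i=5: 1514   i=6: 1512   i=7: 378
  i=8: 1228   i=9: 307     …   i=32: 1095
  i=33: 1974
Match at i=33, j=35: x = 33·48 + 35 = 1619.

1619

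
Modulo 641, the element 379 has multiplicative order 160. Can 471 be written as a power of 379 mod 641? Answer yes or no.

no

471 ∈ ⟨379⟩ iff 471^160 ≡ 1 (mod 641), since |⟨379⟩| = 160.
471^160 mod 641 = 487.
Since 487 ≠ 1, 471 does not lie in the subgroup.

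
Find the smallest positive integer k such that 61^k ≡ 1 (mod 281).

The order of 61 must divide p − 1 = 280 = 2^3 · 5 · 7.
Divisors: 1, 2, 4, 5, 7, 8, 10, 14, 20, 28, 35, 40, 56, 70, 140, 280.
Check each in increasing order: 61^1 ≡ 61;  61^2 ≡ 68;  61^4 ≡ 128;  61^5 ≡ 221;  61^7 ≡ 135;  61^8 ≡ 86;  61^10 ≡ 228;  61^14 ≡ 241;  61^20 ≡ 280;  61^28 ≡ 195;  61^35 ≡ 192;  61^40 ≡ 1.
Smallest exponent giving 1 is 40.

40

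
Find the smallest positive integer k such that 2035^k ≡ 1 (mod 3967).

1983

The order of 2035 must divide p − 1 = 3966 = 2 · 3 · 661.
Divisors: 1, 2, 3, 6, 661, 1322, 1983, 3966.
Check each in increasing order: 2035^1 ≡ 2035;  2035^2 ≡ 3644;  2035^3 ≡ 1217;  2035^6 ≡ 1398;  2035^661 ≡ 3078;  2035^1322 ≡ 888;  2035^1983 ≡ 1.
Smallest exponent giving 1 is 1983.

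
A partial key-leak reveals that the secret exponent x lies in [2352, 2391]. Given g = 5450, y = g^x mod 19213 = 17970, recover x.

Compute 5450^2352 mod 19213 = 18777, then multiply by 5450 repeatedly:
  5450^2352=18777  5450^2353=6212  5450^2354=2094  5450^2355=18991  5450^2356=519
  5450^2357=4239  5450^2358=8524  5450^2359=17979  5450^2360=18463  5450^2361=4869
  5450^2362=2897  5450^2363=14777  5450^2364=12967  5450^2365=4736  5450^2366=8141
  5450^2367=5633  5450^2368=16689  5450^2369=708  5450^2370=16000  5450^2371=11406
  5450^2372=8645  5450^2373=4974  5450^2374=17970
Found 17970 at exponent 2374.

2374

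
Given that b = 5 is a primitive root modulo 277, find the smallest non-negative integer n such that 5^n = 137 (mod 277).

179

Baby-step giant-step with m = ceil(sqrt(276)) = 17.
Baby table (5^j mod 277 for j=0..16):
  0:1  1:5  2:25  3:125  4:71  5:78  6:113  7:11
  8:55  9:275  10:267  11:227  12:27  13:135  14:121  15:51
  16:255
Giant step factor: 5^(-17) ≡ 209 (mod 277).
Scan 137·209^i mod 277 for i = 0, 1, …:
  i=0: 137   i=1: 102   i=2: 266   i=3: 194
  i=4: 104   i=5: 130   i=6: 24   i=7: 30
  i=8: 176   i=9: 220   i=10: 275
Match at i=10, j=9: n = 10·17 + 9 = 179.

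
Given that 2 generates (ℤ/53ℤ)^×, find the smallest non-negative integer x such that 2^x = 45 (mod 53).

29

Successive powers of 2 modulo 53:
  2^0=1  2^1=2  2^2=4  2^3=8  2^4=16  2^5=32
  2^6=11  2^7=22  2^8=44  2^9=35  2^10=17  2^11=34
  2^12=15  2^13=30  2^14=7  2^15=14  2^16=28  2^17=3
  2^18=6  2^19=12  2^20=24  2^21=48  2^22=43  2^23=33
  2^24=13  2^25=26  2^26=52  2^27=51  2^28=49  2^29=45
So 2^29 ≡ 45 (mod 53), giving x = 29.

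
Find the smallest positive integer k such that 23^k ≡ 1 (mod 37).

12

The order of 23 must divide p − 1 = 36 = 2^2 · 3^2.
Divisors: 1, 2, 3, 4, 6, 9, 12, 18, 36.
Check each in increasing order: 23^1 ≡ 23;  23^2 ≡ 11;  23^3 ≡ 31;  23^4 ≡ 10;  23^6 ≡ 36;  23^9 ≡ 6;  23^12 ≡ 1.
Smallest exponent giving 1 is 12.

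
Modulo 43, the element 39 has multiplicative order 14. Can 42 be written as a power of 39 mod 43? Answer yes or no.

yes

⟨39⟩ has order 14; its elements mod 43 are {1, 2, 4, 8, 11, 16, 21, 22, 27, 32, 35, 39, 41, 42}.
42 is in this set.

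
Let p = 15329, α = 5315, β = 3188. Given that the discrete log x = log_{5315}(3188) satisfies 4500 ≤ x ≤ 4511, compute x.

4503

Compute 5315^4500 mod 15329 = 15140, then multiply by 5315 repeatedly:
  5315^4500=15140  5315^4501=7179  5315^4502=2504  5315^4503=3188
Found 3188 at exponent 4503.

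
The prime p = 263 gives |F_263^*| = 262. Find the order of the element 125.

262

The order of 125 must divide p − 1 = 262 = 2 · 131.
Divisors: 1, 2, 131, 262.
Check each in increasing order: 125^1 ≡ 125;  125^2 ≡ 108;  125^131 ≡ 262;  125^262 ≡ 1.
Smallest exponent giving 1 is 262.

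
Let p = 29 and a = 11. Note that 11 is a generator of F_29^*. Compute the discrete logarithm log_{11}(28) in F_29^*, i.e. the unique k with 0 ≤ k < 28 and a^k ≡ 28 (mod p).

14

Successive powers of 11 modulo 29:
  11^0=1  11^1=11  11^2=5  11^3=26  11^4=25  11^5=14
  11^6=9  11^7=12  11^8=16  11^9=2  11^10=22  11^11=10
  11^12=23  11^13=21  11^14=28
So 11^14 ≡ 28 (mod 29), giving k = 14.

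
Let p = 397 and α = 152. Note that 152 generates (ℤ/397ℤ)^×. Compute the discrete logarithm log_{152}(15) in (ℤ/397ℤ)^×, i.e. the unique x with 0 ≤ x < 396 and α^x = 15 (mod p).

Baby-step giant-step with m = ceil(sqrt(396)) = 20.
Baby table (152^j mod 397 for j=0..19):
  0:1  1:152  2:78  3:343  4:129  5:155  6:137  7:180
  8:364  9:145  10:205  11:194  12:110  13:46  14:243  15:15
  16:295  17:376  18:381  19:347
Giant step factor: 152^(-20) ≡ 195 (mod 397).
Scan 15·195^i mod 397 for i = 0, 1, …:
  i=0: 15
Match at i=0, j=15: x = 0·20 + 15 = 15.

15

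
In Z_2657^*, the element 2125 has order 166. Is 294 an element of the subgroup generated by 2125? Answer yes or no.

294 ∈ ⟨2125⟩ iff 294^166 ≡ 1 (mod 2657), since |⟨2125⟩| = 166.
294^166 mod 2657 = 2488.
Since 2488 ≠ 1, 294 does not lie in the subgroup.

no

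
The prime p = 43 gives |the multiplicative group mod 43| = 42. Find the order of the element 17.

21

The order of 17 must divide p − 1 = 42 = 2 · 3 · 7.
Divisors: 1, 2, 3, 6, 7, 14, 21, 42.
Check each in increasing order: 17^1 ≡ 17;  17^2 ≡ 31;  17^3 ≡ 11;  17^6 ≡ 35;  17^7 ≡ 36;  17^14 ≡ 6;  17^21 ≡ 1.
Smallest exponent giving 1 is 21.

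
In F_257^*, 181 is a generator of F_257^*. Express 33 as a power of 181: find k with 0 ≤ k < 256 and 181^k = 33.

137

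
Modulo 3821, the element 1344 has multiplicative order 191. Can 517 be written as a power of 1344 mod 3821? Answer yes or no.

no

517 ∈ ⟨1344⟩ iff 517^191 ≡ 1 (mod 3821), since |⟨1344⟩| = 191.
517^191 mod 3821 = 1753.
Since 1753 ≠ 1, 517 does not lie in the subgroup.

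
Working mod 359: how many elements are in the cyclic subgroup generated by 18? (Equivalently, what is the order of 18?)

179

The order of 18 must divide p − 1 = 358 = 2 · 179.
Divisors: 1, 2, 179, 358.
Check each in increasing order: 18^1 ≡ 18;  18^2 ≡ 324;  18^179 ≡ 1.
Smallest exponent giving 1 is 179.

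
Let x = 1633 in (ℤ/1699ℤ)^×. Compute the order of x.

The order of 1633 must divide p − 1 = 1698 = 2 · 3 · 283.
Divisors: 1, 2, 3, 6, 283, 566, 849, 1698.
Check each in increasing order: 1633^1 ≡ 1633;  1633^2 ≡ 958;  1633^3 ≡ 1334;  1633^6 ≡ 703;  1633^283 ≡ 397;  1633^566 ≡ 1301;  1633^849 ≡ 1.
Smallest exponent giving 1 is 849.

849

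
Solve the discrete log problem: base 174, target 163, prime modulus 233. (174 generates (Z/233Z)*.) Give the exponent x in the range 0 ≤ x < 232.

99

Baby-step giant-step with m = ceil(sqrt(232)) = 16.
Baby table (174^j mod 233 for j=0..15):
  0:1  1:174  2:219  3:127  4:196  5:86  6:52  7:194
  8:204  9:80  10:173  11:45  12:141  13:69  14:123  15:199
Giant step factor: 174^(-16) ≡ 64 (mod 233).
Scan 163·64^i mod 233 for i = 0, 1, …:
  i=0: 163   i=1: 180   i=2: 103   i=3: 68
  i=4: 158   i=5: 93   i=6: 127
Match at i=6, j=3: x = 6·16 + 3 = 99.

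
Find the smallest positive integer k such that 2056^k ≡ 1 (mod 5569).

The order of 2056 must divide p − 1 = 5568 = 2^6 · 3 · 29.
Divisors: 1, 2, 3, 4, 6, 8, 12, 16, 24, 29, 32, 48, 58, 64, 87, 96, 116, 174, 192, 232, 348, 464, 696, 928, 1392, 1856, 2784, 5568.
Check each in increasing order: 2056^1 ≡ 2056;  2056^2 ≡ 265;  2056^3 ≡ 4647;  2056^4 ≡ 3397;  2056^6 ≡ 3596;  2056^8 ≡ 641;  2056^12 ≡ 5567;  2056^16 ≡ 4344;  2056^24 ≡ 4;  2056^29 ≡ 2824;  2056^32 ≡ 2564;  2056^48 ≡ 16;  2056^58 ≡ 168;  2056^64 ≡ 2676;  2056^87 ≡ 1067;  2056^96 ≡ 256;  2056^116 ≡ 379;  2056^174 ≡ 2413;  2056^192 ≡ 4277;  2056^232 ≡ 4416;  2056^348 ≡ 2964;  2056^464 ≡ 3987;  2056^696 ≡ 2983;  2056^928 ≡ 2243;  2056^1392 ≡ 4596;  2056^1856 ≡ 2242;  2056^2784 ≡ 5568;  2056^5568 ≡ 1.
Smallest exponent giving 1 is 5568.

5568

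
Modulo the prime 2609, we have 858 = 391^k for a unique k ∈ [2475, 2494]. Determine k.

Compute 391^2475 mod 2609 = 1665, then multiply by 391 repeatedly:
  391^2475=1665  391^2476=1374  391^2477=2389  391^2478=77  391^2479=1408
  391^2480=29  391^2481=903  391^2482=858
Found 858 at exponent 2482.

2482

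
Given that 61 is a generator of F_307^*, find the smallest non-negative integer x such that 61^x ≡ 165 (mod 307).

Baby-step giant-step with m = ceil(sqrt(306)) = 18.
Baby table (61^j mod 307 for j=0..17):
  0:1  1:61  2:37  3:108  4:141  5:5  6:305  7:185
  8:233  9:91  10:25  11:297  12:4  13:244  14:148  15:125
  16:257  17:20
Giant step factor: 61^(-18) ≡ 115 (mod 307).
Scan 165·115^i mod 307 for i = 0, 1, …:
  i=0: 165   i=1: 248   i=2: 276   i=3: 119
  i=4: 177   i=5: 93   i=6: 257
Match at i=6, j=16: x = 6·18 + 16 = 124.

124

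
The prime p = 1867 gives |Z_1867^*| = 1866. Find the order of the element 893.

933

The order of 893 must divide p − 1 = 1866 = 2 · 3 · 311.
Divisors: 1, 2, 3, 6, 311, 622, 933, 1866.
Check each in increasing order: 893^1 ≡ 893;  893^2 ≡ 240;  893^3 ≡ 1482;  893^6 ≡ 732;  893^311 ≡ 834;  893^622 ≡ 1032;  893^933 ≡ 1.
Smallest exponent giving 1 is 933.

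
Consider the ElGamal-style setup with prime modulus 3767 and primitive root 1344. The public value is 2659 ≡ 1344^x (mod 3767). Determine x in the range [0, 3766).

Baby-step giant-step with m = ceil(sqrt(3766)) = 62.
Baby table (1344^j mod 3767 for j=0..61):
  0:1  1:1344  2:1943  3:861  4:715  5:375  6:2989  7:1594
  8:2680  9:668  10:1246  11:2076  12:2564  13:2978  14:1878  15:142
  16:2498  17:915  18:1718  19:3588  20:512  21:2534  22:328  23:93
  24:681  25:3650  26:966  27:2456  28:972  29:2986  30:1329  31:618
  32:1852  33:2868  34:951  35:1131  36:1963  37:1372  38:1905  39:2527
  40:2221  41:1560  42:2188  43:2412  44:2108  45:368  46:1115  47:3061
  48:420  49:3197  50:2388  51:3755  52:2707  53:3053  54:969  55:2721
  56:3034  57:1802  58:3474  59:1743  60:3285  61:116
Giant step factor: 1344^(-62) ≡ 2239 (mod 3767).
Scan 2659·2239^i mod 3767 for i = 0, 1, …:
  i=0: 2659   i=1: 1641   i=2: 1374   i=3: 2514
  i=4: 948   i=5: 1751   i=6: 2809   i=7: 2228
  i=8: 984   i=9: 3248     …   i=45: 1404
  i=46: 1878
Match at i=46, j=14: x = 46·62 + 14 = 2866.

2866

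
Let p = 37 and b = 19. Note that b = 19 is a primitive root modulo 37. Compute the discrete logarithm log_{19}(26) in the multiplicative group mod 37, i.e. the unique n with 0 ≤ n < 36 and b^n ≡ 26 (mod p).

Successive powers of 19 modulo 37:
  19^0=1  19^1=19  19^2=28  19^3=14  19^4=7  19^5=22
  19^6=11  19^7=24  19^8=12  19^9=6  19^10=3  19^11=20
  19^12=10  19^13=5  19^14=21  19^15=29  19^16=33  19^17=35
  19^18=36  19^19=18  19^20=9  19^21=23  19^22=30  19^23=15
  19^24=26
So 19^24 ≡ 26 (mod 37), giving n = 24.

24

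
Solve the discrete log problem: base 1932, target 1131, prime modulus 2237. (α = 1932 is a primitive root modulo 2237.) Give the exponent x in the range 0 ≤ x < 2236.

571

Baby-step giant-step with m = ceil(sqrt(2236)) = 48.
Baby table (1932^j mod 2237 for j=0..47):
  0:1  1:1932  2:1308  3:1483  4:1796  5:285  6:318  7:1438
  8:2099  9:1824  10:693  11:1150  12:459  13:936  14:856  15:649
  16:1148  17:1069  18:557  19:127  20:1531  21:578  22:433  23:2155
  24:403  25:120  26:1429  27:370  28:1237  29:768  30:645  31:131
  32:311  33:1336  34:1891  35:391  36:1543  37:1392  38:470  39:2055
  40:1822  41:1303  42:771  43:1967  44:1818  45:286  46:13  47:509
Giant step factor: 1932^(-48) ≡ 1758 (mod 2237).
Scan 1131·1758^i mod 2237 for i = 0, 1, …:
  i=0: 1131   i=1: 1842   i=2: 1297   i=3: 623
  i=4: 1341   i=5: 1917   i=6: 1164   i=7: 1694
  i=8: 605   i=9: 1015   i=10: 1481   i=11: 1967
Match at i=11, j=43: x = 11·48 + 43 = 571.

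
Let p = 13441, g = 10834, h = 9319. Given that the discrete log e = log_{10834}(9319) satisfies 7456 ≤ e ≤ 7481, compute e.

7458

Compute 10834^7456 mod 13441 = 4651, then multiply by 10834 repeatedly:
  10834^7456=4651  10834^7457=12066  10834^7458=9319
Found 9319 at exponent 7458.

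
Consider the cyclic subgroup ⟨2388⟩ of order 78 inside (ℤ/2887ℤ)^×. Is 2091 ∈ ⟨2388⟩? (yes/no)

yes

2091 ∈ ⟨2388⟩ iff 2091^78 ≡ 1 (mod 2887), since |⟨2388⟩| = 78.
2091^78 mod 2887 = 1.
Since 1 = 1, 2091 lies in the subgroup.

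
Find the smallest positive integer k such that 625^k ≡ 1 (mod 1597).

The order of 625 must divide p − 1 = 1596 = 2^2 · 3 · 7 · 19.
Divisors: 1, 2, 3, 4, 6, 7, 12, 14, 19, 21, 28, 38, 42, 57, 76, 84, 114, 133, 228, 266, 399, 532, 798, 1596.
Check each in increasing order: 625^1 ≡ 625;  625^2 ≡ 957;  625^3 ≡ 847;  625^4 ≡ 768;  625^6 ≡ 356;  625^7 ≡ 517;  625^12 ≡ 573;  625^14 ≡ 590;  625^19 ≡ 796;  625^21 ≡ 3;  625^28 ≡ 1551;  625^38 ≡ 1204;  625^42 ≡ 9;  625^57 ≡ 184;  625^76 ≡ 1137;  625^84 ≡ 81;  625^114 ≡ 319;  625^133 ≡ 1.
Smallest exponent giving 1 is 133.

133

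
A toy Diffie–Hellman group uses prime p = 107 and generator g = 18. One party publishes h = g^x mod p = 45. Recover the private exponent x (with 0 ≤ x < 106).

75

Baby-step giant-step with m = ceil(sqrt(106)) = 11.
Baby table (18^j mod 107 for j=0..10):
  0:1  1:18  2:3  3:54  4:9  5:55  6:27  7:58
  8:81  9:67  10:29
Giant step factor: 18^(-11) ≡ 74 (mod 107).
Scan 45·74^i mod 107 for i = 0, 1, …:
  i=0: 45   i=1: 13   i=2: 106   i=3: 33
  i=4: 88   i=5: 92   i=6: 67
Match at i=6, j=9: x = 6·11 + 9 = 75.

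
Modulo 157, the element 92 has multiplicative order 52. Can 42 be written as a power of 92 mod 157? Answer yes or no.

no

42 ∈ ⟨92⟩ iff 42^52 ≡ 1 (mod 157), since |⟨92⟩| = 52.
42^52 mod 157 = 12.
Since 12 ≠ 1, 42 does not lie in the subgroup.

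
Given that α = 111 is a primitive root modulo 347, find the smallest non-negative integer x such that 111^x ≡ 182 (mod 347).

64

Baby-step giant-step with m = ceil(sqrt(346)) = 19.
Baby table (111^j mod 347 for j=0..18):
  0:1  1:111  2:176  3:104  4:93  5:260  6:59  7:303
  8:321  9:237  10:282  11:72  12:11  13:180  14:201  15:103
  16:329  17:84  18:302
Giant step factor: 111^(-19) ≡ 309 (mod 347).
Scan 182·309^i mod 347 for i = 0, 1, …:
  i=0: 182   i=1: 24   i=2: 129   i=3: 303
Match at i=3, j=7: x = 3·19 + 7 = 64.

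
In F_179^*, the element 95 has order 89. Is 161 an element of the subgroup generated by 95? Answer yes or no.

161 ∈ ⟨95⟩ iff 161^89 ≡ 1 (mod 179), since |⟨95⟩| = 89.
161^89 mod 179 = 1.
Since 1 = 1, 161 lies in the subgroup.

yes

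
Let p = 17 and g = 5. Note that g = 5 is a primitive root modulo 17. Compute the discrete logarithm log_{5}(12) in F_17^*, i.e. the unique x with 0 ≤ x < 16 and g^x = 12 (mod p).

9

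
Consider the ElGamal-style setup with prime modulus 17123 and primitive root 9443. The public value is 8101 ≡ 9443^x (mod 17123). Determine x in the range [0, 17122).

Baby-step giant-step with m = ceil(sqrt(17122)) = 131.
Baby table (9443^j mod 17123 for j=0..130):
  0:1  1:9443  2:10788  3:6357  4:13036  5:1701  6:1169  7:11655
  8:8644  9:17074  10:16737  11:2201  12:13844  13:11910  14:2266  15:11211
  16:11087  17:4519  18:2401  19:1791  20:12012  21:6564  22:15715  23:8827
  24:15720  25:4673  26:1168  27:2212  28:14979  29:10717  30:3701  31:500
  32:12675  33:255  34:10745  35:11260  36:11473  37:2318  38:5680  39:7004
  40:9746  41:12476  42:4628  43:4308  44:13319  45:2882  46:6279  47:12771
  48:16387  49:1890  50:5104  51:12950  52:11507  53:15166  54:12889  55:543
  56:7772  57:1818  58:10128  59:6749  60:16124  61:1216  62:10278  63:1990
  64:7639  65:13001  66:13656  67:295  68:11759  69:14705  70:8908  71:10068
  72:5228  73:2395  74:13625  75:15776  76:2668  77:5991  78:15744  79:8706
  80:3235  81:673  82:2506  83:172  84:14634  85:6252  86:14655  87:16202
  88:1481  89:12715  90:1269  91:14190  92:8695  93:2100  94:1866  95:1071
  96:10883  97:13046  98:10516  99:6311  100:6733  101:2020  102:16961  103:11304
  104:16013  105:14669  106:11420  107:15529  108:16098  109:12543  110:3758  111:7938
  112:11163  113:3021  114:385  115:5479  116:9614  117:15979  118:1821  119:4211
  120:4867  121:949  122:6078  123:15381  124:5497  125:8358  126:4687  127:13509
  128:16260  129:1239  130:4868
Giant step factor: 9443^(-131) ≡ 5360 (mod 17123).
Scan 8101·5360^i mod 17123 for i = 0, 1, …:
  i=0: 8101   i=1: 14555   i=2: 2412   i=3: 455
  i=4: 7334   i=5: 12955   i=6: 5035   i=7: 1752
  i=8: 7316   i=9: 2090     …   i=38: 3676
  i=39: 11910
Match at i=39, j=13: x = 39·131 + 13 = 5122.

5122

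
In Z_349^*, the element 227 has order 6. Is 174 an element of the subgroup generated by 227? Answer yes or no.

⟨227⟩ has order 6; its elements mod 349 are {1, 122, 123, 226, 227, 348}.
174 is not in this set.

no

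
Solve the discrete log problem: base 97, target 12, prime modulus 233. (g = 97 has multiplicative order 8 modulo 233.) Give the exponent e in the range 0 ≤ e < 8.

Successive powers of 97 modulo 233:
  97^0=1  97^1=97  97^2=89  97^3=12
So 97^3 ≡ 12 (mod 233), giving e = 3.

3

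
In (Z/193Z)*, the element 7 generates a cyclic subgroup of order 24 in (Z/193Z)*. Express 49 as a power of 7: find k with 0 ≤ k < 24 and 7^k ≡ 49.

2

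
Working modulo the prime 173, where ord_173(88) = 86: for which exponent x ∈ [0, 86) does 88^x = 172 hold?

43

Baby-step giant-step with m = ceil(sqrt(86)) = 10.
Baby table (88^j mod 173 for j=0..9):
  0:1  1:88  2:132  3:25  4:124  5:13  6:106  7:159
  8:152  9:55
Giant step factor: 88^(-10) ≡ 43 (mod 173).
Scan 172·43^i mod 173 for i = 0, 1, …:
  i=0: 172   i=1: 130   i=2: 54   i=3: 73
  i=4: 25
Match at i=4, j=3: x = 4·10 + 3 = 43.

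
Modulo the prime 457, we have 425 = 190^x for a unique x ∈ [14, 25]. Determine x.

18

Compute 190^14 mod 457 = 98, then multiply by 190 repeatedly:
  190^14=98  190^15=340  190^16=163  190^17=351  190^18=425
Found 425 at exponent 18.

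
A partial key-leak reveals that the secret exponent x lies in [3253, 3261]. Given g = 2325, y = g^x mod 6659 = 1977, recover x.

3259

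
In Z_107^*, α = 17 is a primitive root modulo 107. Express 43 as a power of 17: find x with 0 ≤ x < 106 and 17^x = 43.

13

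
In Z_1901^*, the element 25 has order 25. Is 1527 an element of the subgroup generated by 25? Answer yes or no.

yes

1527 ∈ ⟨25⟩ iff 1527^25 ≡ 1 (mod 1901), since |⟨25⟩| = 25.
1527^25 mod 1901 = 1.
Since 1 = 1, 1527 lies in the subgroup.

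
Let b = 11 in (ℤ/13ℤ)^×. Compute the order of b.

12

The order of 11 must divide p − 1 = 12 = 2^2 · 3.
Divisors: 1, 2, 3, 4, 6, 12.
Check each in increasing order: 11^1 ≡ 11;  11^2 ≡ 4;  11^3 ≡ 5;  11^4 ≡ 3;  11^6 ≡ 12;  11^12 ≡ 1.
Smallest exponent giving 1 is 12.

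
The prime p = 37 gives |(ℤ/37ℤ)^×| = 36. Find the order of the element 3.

18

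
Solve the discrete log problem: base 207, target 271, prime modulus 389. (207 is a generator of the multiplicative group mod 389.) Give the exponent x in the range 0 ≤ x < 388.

275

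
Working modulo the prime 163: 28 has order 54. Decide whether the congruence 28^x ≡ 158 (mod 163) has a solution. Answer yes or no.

158 ∈ ⟨28⟩ iff 158^54 ≡ 1 (mod 163), since |⟨28⟩| = 54.
158^54 mod 163 = 1.
Since 1 = 1, 158 lies in the subgroup.

yes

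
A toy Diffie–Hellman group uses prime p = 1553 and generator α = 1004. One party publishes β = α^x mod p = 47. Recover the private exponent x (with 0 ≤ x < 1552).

402

Baby-step giant-step with m = ceil(sqrt(1552)) = 40.
Baby table (1004^j mod 1553 for j=0..39):
  0:1  1:1004  2:119  3:1448  4:184  5:1482  6:154  7:869
  8:1243  9:913  10:382  11:1490  12:421  13:268  14:403  15:832
  16:1367  17:1169  18:1161  19:894  20:1495  21:782  22:863  23:1431
  24:199  25:1012  26:386  27:847  28:897  29:1401  30:1139  31:548
  32:430  33:1539  34:1474  35:1440  36:1470  37:530  38:994  39:950
Giant step factor: 1004^(-40) ≡ 620 (mod 1553).
Scan 47·620^i mod 1553 for i = 0, 1, …:
  i=0: 47   i=1: 1186   i=2: 751   i=3: 1273
  i=4: 336   i=5: 218   i=6: 49   i=7: 873
  i=8: 816   i=9: 1195   i=10: 119
Match at i=10, j=2: x = 10·40 + 2 = 402.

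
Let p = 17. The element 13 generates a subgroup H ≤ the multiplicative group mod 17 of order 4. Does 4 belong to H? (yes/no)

yes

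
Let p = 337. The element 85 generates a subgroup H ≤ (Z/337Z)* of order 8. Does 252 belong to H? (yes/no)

yes

252 ∈ ⟨85⟩ iff 252^8 ≡ 1 (mod 337), since |⟨85⟩| = 8.
252^8 mod 337 = 1.
Since 1 = 1, 252 lies in the subgroup.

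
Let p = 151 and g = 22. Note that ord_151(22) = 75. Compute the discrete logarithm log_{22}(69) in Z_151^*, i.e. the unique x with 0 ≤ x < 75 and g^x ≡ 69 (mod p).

Successive powers of 22 modulo 151:
  22^0=1  22^1=22  22^2=31  22^3=78  22^4=55  22^5=2
  22^6=44  22^7=62  22^8=5  22^9=110  22^10=4  22^11=88
  22^12=124  22^13=10  22^14=69
So 22^14 ≡ 69 (mod 151), giving x = 14.

14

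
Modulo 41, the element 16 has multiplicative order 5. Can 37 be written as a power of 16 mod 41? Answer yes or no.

yes

37 ∈ ⟨16⟩ iff 37^5 ≡ 1 (mod 41), since |⟨16⟩| = 5.
37^5 mod 41 = 1.
Since 1 = 1, 37 lies in the subgroup.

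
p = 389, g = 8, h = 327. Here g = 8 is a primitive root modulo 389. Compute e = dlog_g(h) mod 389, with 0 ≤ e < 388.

164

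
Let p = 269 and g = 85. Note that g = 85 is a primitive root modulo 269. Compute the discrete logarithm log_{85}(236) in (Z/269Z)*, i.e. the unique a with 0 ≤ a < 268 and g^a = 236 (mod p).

213

Baby-step giant-step with m = ceil(sqrt(268)) = 17.
Baby table (85^j mod 269 for j=0..16):
  0:1  1:85  2:231  3:267  4:99  5:76  6:4  7:71
  8:117  9:261  10:127  11:35  12:16  13:15  14:199  15:237
  16:239
Giant step factor: 85^(-17) ≡ 98 (mod 269).
Scan 236·98^i mod 269 for i = 0, 1, …:
  i=0: 236   i=1: 263   i=2: 219   i=3: 211
  i=4: 234   i=5: 67   i=6: 110   i=7: 20
  i=8: 77   i=9: 14   i=10: 27   i=11: 225
  i=12: 261
Match at i=12, j=9: a = 12·17 + 9 = 213.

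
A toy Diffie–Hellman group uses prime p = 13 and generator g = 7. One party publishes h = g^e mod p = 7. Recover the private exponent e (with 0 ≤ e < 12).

Successive powers of 7 modulo 13:
  7^0=1  7^1=7
So 7^1 ≡ 7 (mod 13), giving e = 1.

1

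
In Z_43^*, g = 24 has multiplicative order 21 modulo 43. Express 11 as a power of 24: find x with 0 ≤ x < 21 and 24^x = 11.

Successive powers of 24 modulo 43:
  24^0=1  24^1=24  24^2=17  24^3=21  24^4=31  24^5=13
  24^6=11
So 24^6 ≡ 11 (mod 43), giving x = 6.

6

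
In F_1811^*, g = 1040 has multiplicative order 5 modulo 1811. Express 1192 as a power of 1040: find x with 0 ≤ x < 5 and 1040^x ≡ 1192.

3

Successive powers of 1040 modulo 1811:
  1040^0=1  1040^1=1040  1040^2=433  1040^3=1192
So 1040^3 ≡ 1192 (mod 1811), giving x = 3.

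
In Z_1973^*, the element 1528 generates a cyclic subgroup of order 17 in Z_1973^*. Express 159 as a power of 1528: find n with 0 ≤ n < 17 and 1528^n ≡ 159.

8

Successive powers of 1528 modulo 1973:
  1528^0=1  1528^1=1528  1528^2=725  1528^3=947  1528^4=807  1528^5=1944
  1528^6=1067  1528^7=678  1528^8=159
So 1528^8 ≡ 159 (mod 1973), giving n = 8.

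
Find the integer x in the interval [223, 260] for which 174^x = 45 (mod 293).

Compute 174^223 mod 293 = 159, then multiply by 174 repeatedly:
  174^223=159  174^224=124  174^225=187  174^226=15  174^227=266
  174^228=283  174^229=18  174^230=202  174^231=281  174^232=256
  174^233=8  174^234=220  174^235=190  174^236=244  174^237=264
  174^238=228  174^239=117  174^240=141  174^241=215  174^242=199
  174^243=52  174^244=258  174^245=63  174^246=121  174^247=251
  174^248=17  174^249=28  174^250=184  174^251=79  174^252=268
  174^253=45
Found 45 at exponent 253.

253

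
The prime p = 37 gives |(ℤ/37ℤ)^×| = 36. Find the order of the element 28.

The order of 28 must divide p − 1 = 36 = 2^2 · 3^2.
Divisors: 1, 2, 3, 4, 6, 9, 12, 18, 36.
Check each in increasing order: 28^1 ≡ 28;  28^2 ≡ 7;  28^3 ≡ 11;  28^4 ≡ 12;  28^6 ≡ 10;  28^9 ≡ 36;  28^12 ≡ 26;  28^18 ≡ 1.
Smallest exponent giving 1 is 18.

18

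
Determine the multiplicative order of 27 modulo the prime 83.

The order of 27 must divide p − 1 = 82 = 2 · 41.
Divisors: 1, 2, 41, 82.
Check each in increasing order: 27^1 ≡ 27;  27^2 ≡ 65;  27^41 ≡ 1.
Smallest exponent giving 1 is 41.

41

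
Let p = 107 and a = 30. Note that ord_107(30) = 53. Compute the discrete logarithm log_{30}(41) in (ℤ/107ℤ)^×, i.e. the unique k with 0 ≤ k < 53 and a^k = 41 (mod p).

21

Successive powers of 30 modulo 107:
  30^0=1  30^1=30  30^2=44  30^3=36  30^4=10  30^5=86
  30^6=12  30^7=39  30^8=100  30^9=4  30^10=13  30^11=69
  30^12=37  30^13=40  30^14=23  30^15=48  30^16=49  30^17=79
  30^18=16  30^19=52  30^20=62  30^21=41
So 30^21 ≡ 41 (mod 107), giving k = 21.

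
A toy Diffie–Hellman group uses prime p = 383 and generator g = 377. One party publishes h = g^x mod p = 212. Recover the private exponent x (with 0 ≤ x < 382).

15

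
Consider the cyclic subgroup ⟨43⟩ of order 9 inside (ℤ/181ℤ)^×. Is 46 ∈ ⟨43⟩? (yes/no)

no

⟨43⟩ has order 9; its elements mod 181 are {1, 39, 43, 48, 62, 65, 73, 80, 132}.
46 is not in this set.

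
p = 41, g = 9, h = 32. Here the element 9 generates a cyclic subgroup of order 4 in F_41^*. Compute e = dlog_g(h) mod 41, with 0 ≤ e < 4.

Successive powers of 9 modulo 41:
  9^0=1  9^1=9  9^2=40  9^3=32
So 9^3 ≡ 32 (mod 41), giving e = 3.

3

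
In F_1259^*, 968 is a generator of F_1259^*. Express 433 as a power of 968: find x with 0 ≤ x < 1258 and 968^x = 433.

Baby-step giant-step with m = ceil(sqrt(1258)) = 36.
Baby table (968^j mod 1259 for j=0..35):
  0:1  1:968  2:328  3:236  4:569  5:609  6:300  7:830
  8:198  9:296  10:735  11:145  12:611  13:977  14:227  15:670
  16:175  17:694  18:745  19:1012  20:114  21:819  22:881  23:465
  24:657  25:181  26:207  27:195  28:1169  29:1010  30:696  31:163
  32:409  33:586  34:698  35:840
Giant step factor: 968^(-36) ≡ 941 (mod 1259).
Scan 433·941^i mod 1259 for i = 0, 1, …:
  i=0: 433   i=1: 796   i=2: 1190   i=3: 539
  i=4: 1081   i=5: 1208   i=6: 1110   i=7: 799
  i=8: 236
Match at i=8, j=3: x = 8·36 + 3 = 291.

291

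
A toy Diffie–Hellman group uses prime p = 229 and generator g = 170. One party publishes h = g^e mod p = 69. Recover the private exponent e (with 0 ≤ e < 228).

175

Baby-step giant-step with m = ceil(sqrt(228)) = 16.
Baby table (170^j mod 229 for j=0..15):
  0:1  1:170  2:46  3:34  4:55  5:190  6:11  7:38
  8:48  9:145  10:147  11:29  12:121  13:189  14:70  15:221
Giant step factor: 170^(-16) ≡ 180 (mod 229).
Scan 69·180^i mod 229 for i = 0, 1, …:
  i=0: 69   i=1: 54   i=2: 102   i=3: 40
  i=4: 101   i=5: 89   i=6: 219   i=7: 32
  i=8: 35   i=9: 117   i=10: 221
Match at i=10, j=15: e = 10·16 + 15 = 175.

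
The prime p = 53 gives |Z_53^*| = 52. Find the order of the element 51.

52

The order of 51 must divide p − 1 = 52 = 2^2 · 13.
Divisors: 1, 2, 4, 13, 26, 52.
Check each in increasing order: 51^1 ≡ 51;  51^2 ≡ 4;  51^4 ≡ 16;  51^13 ≡ 23;  51^26 ≡ 52;  51^52 ≡ 1.
Smallest exponent giving 1 is 52.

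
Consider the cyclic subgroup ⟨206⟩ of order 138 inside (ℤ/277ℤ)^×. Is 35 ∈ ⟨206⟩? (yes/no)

no

35 ∈ ⟨206⟩ iff 35^138 ≡ 1 (mod 277), since |⟨206⟩| = 138.
35^138 mod 277 = 276.
Since 276 ≠ 1, 35 does not lie in the subgroup.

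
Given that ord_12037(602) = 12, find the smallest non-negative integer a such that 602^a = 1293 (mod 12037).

4

Successive powers of 602 modulo 12037:
  602^0=1  602^1=602  602^2=1294  602^3=8620  602^4=1293
So 602^4 ≡ 1293 (mod 12037), giving a = 4.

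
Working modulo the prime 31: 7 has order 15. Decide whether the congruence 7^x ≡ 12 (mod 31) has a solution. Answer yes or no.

no

⟨7⟩ has order 15; its elements mod 31 are {1, 2, 4, 5, 7, 8, 9, 10, 14, 16, 18, 19, 20, 25, 28}.
12 is not in this set.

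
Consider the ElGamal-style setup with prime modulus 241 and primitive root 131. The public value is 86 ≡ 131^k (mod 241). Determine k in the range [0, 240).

113

Baby-step giant-step with m = ceil(sqrt(240)) = 16.
Baby table (131^j mod 241 for j=0..15):
  0:1  1:131  2:50  3:43  4:90  5:222  6:162  7:14
  8:147  9:218  10:120  11:55  12:216  13:99  14:196  15:130
Giant step factor: 131^(-16) ≡ 119 (mod 241).
Scan 86·119^i mod 241 for i = 0, 1, …:
  i=0: 86   i=1: 112   i=2: 73   i=3: 11
  i=4: 104   i=5: 85   i=6: 234   i=7: 131
Match at i=7, j=1: k = 7·16 + 1 = 113.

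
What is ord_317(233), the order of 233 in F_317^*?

316

The order of 233 must divide p − 1 = 316 = 2^2 · 79.
Divisors: 1, 2, 4, 79, 158, 316.
Check each in increasing order: 233^1 ≡ 233;  233^2 ≡ 82;  233^4 ≡ 67;  233^79 ≡ 114;  233^158 ≡ 316;  233^316 ≡ 1.
Smallest exponent giving 1 is 316.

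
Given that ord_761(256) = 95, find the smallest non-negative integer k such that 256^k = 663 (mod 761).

34

Baby-step giant-step with m = ceil(sqrt(95)) = 10.
Baby table (256^j mod 761 for j=0..9):
  0:1  1:256  2:90  3:210  4:490  5:636  6:723  7:165
  8:385  9:391
Giant step factor: 256^(-10) ≡ 233 (mod 761).
Scan 663·233^i mod 761 for i = 0, 1, …:
  i=0: 663   i=1: 757   i=2: 590   i=3: 490
Match at i=3, j=4: k = 3·10 + 4 = 34.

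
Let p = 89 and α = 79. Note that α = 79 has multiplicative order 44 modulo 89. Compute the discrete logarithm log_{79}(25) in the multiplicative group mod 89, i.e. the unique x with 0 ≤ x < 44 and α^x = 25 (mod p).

Successive powers of 79 modulo 89:
  79^0=1  79^1=79  79^2=11  79^3=68  79^4=32  79^5=36
  79^6=85  79^7=40  79^8=45  79^9=84  79^10=50  79^11=34
  79^12=16  79^13=18  79^14=87  79^15=20  79^16=67  79^17=42
  79^18=25
So 79^18 ≡ 25 (mod 89), giving x = 18.

18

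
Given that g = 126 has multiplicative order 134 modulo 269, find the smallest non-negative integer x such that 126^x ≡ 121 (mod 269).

74

Baby-step giant-step with m = ceil(sqrt(134)) = 12.
Baby table (126^j mod 269 for j=0..11):
  0:1  1:126  2:5  3:92  4:25  5:191  6:125  7:148
  8:87  9:202  10:166  11:203
Giant step factor: 126^(-12) ≡ 117 (mod 269).
Scan 121·117^i mod 269 for i = 0, 1, …:
  i=0: 121   i=1: 169   i=2: 136   i=3: 41
  i=4: 224   i=5: 115   i=6: 5
Match at i=6, j=2: x = 6·12 + 2 = 74.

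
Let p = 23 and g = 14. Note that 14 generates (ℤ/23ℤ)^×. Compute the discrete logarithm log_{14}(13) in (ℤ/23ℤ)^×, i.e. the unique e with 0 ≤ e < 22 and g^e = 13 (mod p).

8

Successive powers of 14 modulo 23:
  14^0=1  14^1=14  14^2=12  14^3=7  14^4=6  14^5=15
  14^6=3  14^7=19  14^8=13
So 14^8 ≡ 13 (mod 23), giving e = 8.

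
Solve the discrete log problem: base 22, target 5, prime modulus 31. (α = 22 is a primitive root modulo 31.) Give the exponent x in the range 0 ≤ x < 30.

10

Successive powers of 22 modulo 31:
  22^0=1  22^1=22  22^2=19  22^3=15  22^4=20  22^5=6
  22^6=8  22^7=21  22^8=28  22^9=27  22^10=5
So 22^10 ≡ 5 (mod 31), giving x = 10.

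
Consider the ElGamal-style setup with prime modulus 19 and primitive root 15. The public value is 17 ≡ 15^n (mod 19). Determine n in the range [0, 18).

14

Successive powers of 15 modulo 19:
  15^0=1  15^1=15  15^2=16  15^3=12  15^4=9  15^5=2
  15^6=11  15^7=13  15^8=5  15^9=18  15^10=4  15^11=3
  15^12=7  15^13=10  15^14=17
So 15^14 ≡ 17 (mod 19), giving n = 14.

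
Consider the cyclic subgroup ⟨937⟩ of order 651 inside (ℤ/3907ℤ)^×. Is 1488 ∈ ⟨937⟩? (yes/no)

yes

1488 ∈ ⟨937⟩ iff 1488^651 ≡ 1 (mod 3907), since |⟨937⟩| = 651.
1488^651 mod 3907 = 1.
Since 1 = 1, 1488 lies in the subgroup.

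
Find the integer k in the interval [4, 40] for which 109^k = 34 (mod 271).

Compute 109^4 mod 271 = 223, then multiply by 109 repeatedly:
  109^4=223  109^5=188  109^6=167  109^7=46  109^8=136
  109^9=190  109^10=114  109^11=231  109^12=247  109^13=94
  109^14=219  109^15=23  109^16=68  109^17=95  109^18=57
  109^19=251  109^20=259  109^21=47  109^22=245  109^23=147
  109^24=34
Found 34 at exponent 24.

24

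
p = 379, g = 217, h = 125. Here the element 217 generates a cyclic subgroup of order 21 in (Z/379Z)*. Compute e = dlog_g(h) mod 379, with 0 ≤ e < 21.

18

Successive powers of 217 modulo 379:
  217^0=1  217^1=217  217^2=93  217^3=94  217^4=311  217^5=25
  217^6=119  217^7=51  217^8=76  217^9=195  217^10=246  217^11=322
  217^12=138  217^13=5  217^14=327  217^15=86  217^16=91  217^17=39
  217^18=125
So 217^18 ≡ 125 (mod 379), giving e = 18.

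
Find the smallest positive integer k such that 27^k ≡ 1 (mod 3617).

3616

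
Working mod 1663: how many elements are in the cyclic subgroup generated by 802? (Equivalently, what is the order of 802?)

The order of 802 must divide p − 1 = 1662 = 2 · 3 · 277.
Divisors: 1, 2, 3, 6, 277, 554, 831, 1662.
Check each in increasing order: 802^1 ≡ 802;  802^2 ≡ 1286;  802^3 ≡ 312;  802^6 ≡ 890;  802^277 ≡ 319;  802^554 ≡ 318;  802^831 ≡ 1662;  802^1662 ≡ 1.
Smallest exponent giving 1 is 1662.

1662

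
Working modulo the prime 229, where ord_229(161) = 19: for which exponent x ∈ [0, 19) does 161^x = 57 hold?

13

Successive powers of 161 modulo 229:
  161^0=1  161^1=161  161^2=44  161^3=214  161^4=104  161^5=27
  161^6=225  161^7=43  161^8=53  161^9=60  161^10=42  161^11=121
  161^12=16  161^13=57
So 161^13 ≡ 57 (mod 229), giving x = 13.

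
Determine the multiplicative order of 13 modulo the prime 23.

11

The order of 13 must divide p − 1 = 22 = 2 · 11.
Divisors: 1, 2, 11, 22.
Check each in increasing order: 13^1 ≡ 13;  13^2 ≡ 8;  13^11 ≡ 1.
Smallest exponent giving 1 is 11.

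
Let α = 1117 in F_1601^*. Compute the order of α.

160

The order of 1117 must divide p − 1 = 1600 = 2^6 · 5^2.
Divisors: 1, 2, 4, 5, 8, 10, 16, 20, 25, 32, 40, 50, 64, 80, 100, 160, 200, 320, 400, 800, 1600.
Check each in increasing order: 1117^1 ≡ 1117;  1117^2 ≡ 510;  1117^4 ≡ 738;  1117^5 ≡ 1432;  1117^8 ≡ 304;  1117^10 ≡ 1344;  1117^16 ≡ 1159;  1117^20 ≡ 408;  1117^25 ≡ 1492;  1117^32 ≡ 42;  1117^40 ≡ 1561;  1117^50 ≡ 674;  1117^64 ≡ 163;  1117^80 ≡ 1600;  1117^100 ≡ 1193;  1117^160 ≡ 1.
Smallest exponent giving 1 is 160.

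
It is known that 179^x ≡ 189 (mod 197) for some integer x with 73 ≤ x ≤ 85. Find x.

81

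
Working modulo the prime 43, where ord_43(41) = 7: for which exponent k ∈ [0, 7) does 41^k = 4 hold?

Successive powers of 41 modulo 43:
  41^0=1  41^1=41  41^2=4
So 41^2 ≡ 4 (mod 43), giving k = 2.

2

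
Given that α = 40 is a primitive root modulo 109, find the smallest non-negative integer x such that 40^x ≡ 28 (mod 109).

106

Baby-step giant-step with m = ceil(sqrt(108)) = 11.
Baby table (40^j mod 109 for j=0..10):
  0:1  1:40  2:74  3:17  4:26  5:59  6:71  7:6
  8:22  9:8  10:102
Giant step factor: 40^(-11) ≡ 58 (mod 109).
Scan 28·58^i mod 109 for i = 0, 1, …:
  i=0: 28   i=1: 98   i=2: 16   i=3: 56
  i=4: 87   i=5: 32   i=6: 3   i=7: 65
  i=8: 64   i=9: 6
Match at i=9, j=7: x = 9·11 + 7 = 106.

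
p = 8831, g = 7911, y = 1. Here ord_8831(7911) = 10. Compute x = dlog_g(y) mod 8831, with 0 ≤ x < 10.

0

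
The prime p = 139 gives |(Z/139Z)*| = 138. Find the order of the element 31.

The order of 31 must divide p − 1 = 138 = 2 · 3 · 23.
Divisors: 1, 2, 3, 6, 23, 46, 69, 138.
Check each in increasing order: 31^1 ≡ 31;  31^2 ≡ 127;  31^3 ≡ 45;  31^6 ≡ 79;  31^23 ≡ 96;  31^46 ≡ 42;  31^69 ≡ 1.
Smallest exponent giving 1 is 69.

69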